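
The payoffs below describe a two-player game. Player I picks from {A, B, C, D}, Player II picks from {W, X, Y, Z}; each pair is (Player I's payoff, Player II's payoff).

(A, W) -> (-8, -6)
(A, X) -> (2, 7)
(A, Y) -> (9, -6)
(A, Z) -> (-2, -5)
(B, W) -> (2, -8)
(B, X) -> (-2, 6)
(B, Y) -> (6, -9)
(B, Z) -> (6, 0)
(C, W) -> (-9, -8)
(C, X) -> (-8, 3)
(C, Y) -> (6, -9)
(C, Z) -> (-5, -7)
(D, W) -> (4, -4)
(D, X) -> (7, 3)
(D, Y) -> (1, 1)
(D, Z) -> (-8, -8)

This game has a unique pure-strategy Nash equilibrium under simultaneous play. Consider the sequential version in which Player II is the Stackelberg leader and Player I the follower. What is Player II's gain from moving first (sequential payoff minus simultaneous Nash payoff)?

0

Player I best-responds to each possible Player II move:
- W → Player I plays D (best of -8, 2, -9, 4); Player II gets -4.
- X → Player I plays D (best of 2, -2, -8, 7); Player II gets 3.
- Y → Player I plays A (best of 9, 6, 6, 1); Player II gets -6.
- Z → Player I plays B (best of -2, 6, -5, -8); Player II gets 0.
Maximizing over -4, 3, -6, 0, Player II chooses X. Subgame-perfect outcome: (D, X) with payoffs (7, 3).
For the simultaneous game, intersect best replies.
Player I's best replies: W→D; X→D; Y→A; Z→B.
Player II's best replies: A→X; B→X; C→X; D→X.
Only (D, X) has each player best-responding; Nash payoffs (7, 3).
Player II's commitment gain: 3 − 3 = 0.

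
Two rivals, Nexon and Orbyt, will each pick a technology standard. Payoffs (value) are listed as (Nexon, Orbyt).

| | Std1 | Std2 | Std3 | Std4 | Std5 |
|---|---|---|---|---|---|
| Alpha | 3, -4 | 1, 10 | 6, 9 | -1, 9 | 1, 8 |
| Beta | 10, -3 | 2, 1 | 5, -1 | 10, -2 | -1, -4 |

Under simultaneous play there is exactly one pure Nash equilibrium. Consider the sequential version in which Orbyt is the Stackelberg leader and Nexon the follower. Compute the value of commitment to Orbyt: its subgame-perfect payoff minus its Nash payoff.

8

Nexon best-responds to each possible Orbyt move:
- Std1: Nexon compares 3, 10 and picks Beta; Orbyt would get -3.
- Std2: Nexon compares 1, 2 and picks Beta; Orbyt would get 1.
- Std3: Nexon compares 6, 5 and picks Alpha; Orbyt would get 9.
- Std4: Nexon compares -1, 10 and picks Beta; Orbyt would get -2.
- Std5: Nexon compares 1, -1 and picks Alpha; Orbyt would get 8.
Among -3, 1, 9, -2, 8, the best is 9 at Std3. Subgame-perfect outcome: (Alpha, Std3) with payoffs (6, 9).
For the simultaneous game, intersect best replies.
Nexon's best replies: Std1→Beta; Std2→Beta; Std3→Alpha; Std4→Beta; Std5→Alpha.
Orbyt's best replies: Alpha→Std2; Beta→Std2.
Only (Beta, Std2) has each player best-responding; Nash payoffs (2, 1).
Orbyt's commitment gain: 9 − 1 = 8.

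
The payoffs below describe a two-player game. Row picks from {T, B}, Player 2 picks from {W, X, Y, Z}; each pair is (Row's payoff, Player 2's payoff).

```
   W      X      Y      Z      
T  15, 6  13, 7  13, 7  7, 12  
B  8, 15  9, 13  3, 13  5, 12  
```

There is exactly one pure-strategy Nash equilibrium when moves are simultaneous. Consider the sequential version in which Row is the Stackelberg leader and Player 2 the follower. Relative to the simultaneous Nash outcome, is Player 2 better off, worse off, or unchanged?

Work backward from Player 2's decision.
- T: Player 2 compares 6, 7, 7, 12 and picks Z; Row would get 7.
- B: Player 2 compares 15, 13, 13, 12 and picks W; Row would get 8.
Row's induced payoffs are 7, 8, so Row commits to B. Subgame-perfect outcome: (B, W) with payoffs (8, 15).
Now find the simultaneous Nash equilibrium.
Row's best replies: W→T; X→T; Y→T; Z→T.
Player 2's best replies: T→Z; B→W.
Only (T, Z) has each player best-responding; Nash payoffs (7, 12).
Player 2 earns 15 sequentially versus 12 at the Nash outcome: better off.

better off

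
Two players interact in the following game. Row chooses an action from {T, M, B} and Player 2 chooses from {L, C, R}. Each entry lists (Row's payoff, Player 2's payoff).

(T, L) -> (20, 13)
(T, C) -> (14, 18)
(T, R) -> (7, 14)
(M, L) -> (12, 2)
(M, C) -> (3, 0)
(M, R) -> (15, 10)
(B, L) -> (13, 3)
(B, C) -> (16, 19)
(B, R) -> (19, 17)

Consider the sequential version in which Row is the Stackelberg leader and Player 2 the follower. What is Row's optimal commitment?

B

Player 2 best-responds to each possible Row move:
- T → Player 2 plays C (best of 13, 18, 14); Row gets 14.
- M → Player 2 plays R (best of 2, 0, 10); Row gets 15.
- B → Player 2 plays C (best of 3, 19, 17); Row gets 16.
Row's induced payoffs are 14, 15, 16, so Row commits to B. Subgame-perfect outcome: (B, C) with payoffs (16, 19).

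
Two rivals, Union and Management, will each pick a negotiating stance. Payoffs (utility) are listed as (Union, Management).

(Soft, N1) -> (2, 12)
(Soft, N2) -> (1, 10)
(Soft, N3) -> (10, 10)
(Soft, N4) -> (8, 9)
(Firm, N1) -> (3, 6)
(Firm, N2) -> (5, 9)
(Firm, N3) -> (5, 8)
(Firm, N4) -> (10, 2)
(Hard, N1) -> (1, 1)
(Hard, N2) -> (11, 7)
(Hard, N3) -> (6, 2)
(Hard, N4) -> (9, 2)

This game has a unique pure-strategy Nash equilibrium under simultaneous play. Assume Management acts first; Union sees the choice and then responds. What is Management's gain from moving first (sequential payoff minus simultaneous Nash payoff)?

Solve by backward induction (Management leads).
- N1: BR = Firm, leader payoff 6.
- N2: BR = Hard, leader payoff 7.
- N3: BR = Soft, leader payoff 10.
- N4: BR = Firm, leader payoff 2.
Among 6, 7, 10, 2, the best is 10 at N3. Subgame-perfect outcome: (Soft, N3) with payoffs (10, 10).
Under simultaneous play:
Union's best replies: N1→Firm; N2→Hard; N3→Soft; N4→Firm.
Management's best replies: Soft→N1; Firm→N2; Hard→N2.
Only (Hard, N2) has each player best-responding; Nash payoffs (11, 7).
Management's commitment gain: 10 − 7 = 3.

3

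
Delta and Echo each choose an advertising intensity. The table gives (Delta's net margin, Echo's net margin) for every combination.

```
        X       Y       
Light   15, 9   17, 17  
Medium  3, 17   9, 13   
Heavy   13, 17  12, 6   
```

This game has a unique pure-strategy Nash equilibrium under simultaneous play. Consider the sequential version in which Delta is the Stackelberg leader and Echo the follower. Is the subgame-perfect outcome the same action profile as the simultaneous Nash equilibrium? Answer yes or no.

yes

Echo best-responds to each possible Delta move:
- Light: BR = Y, leader payoff 17.
- Medium: BR = X, leader payoff 3.
- Heavy: BR = X, leader payoff 13.
Delta's induced payoffs are 17, 3, 13, so Delta commits to Light. Subgame-perfect outcome: (Light, Y) with payoffs (17, 17).
For the simultaneous game, intersect best replies.
Delta's best replies: X→Light; Y→Light.
Echo's best replies: Light→Y; Medium→X; Heavy→X.
Only (Light, Y) has each player best-responding; Nash payoffs (17, 17).
Sequential outcome (Light, Y) coincides with the Nash profile (Light, Y).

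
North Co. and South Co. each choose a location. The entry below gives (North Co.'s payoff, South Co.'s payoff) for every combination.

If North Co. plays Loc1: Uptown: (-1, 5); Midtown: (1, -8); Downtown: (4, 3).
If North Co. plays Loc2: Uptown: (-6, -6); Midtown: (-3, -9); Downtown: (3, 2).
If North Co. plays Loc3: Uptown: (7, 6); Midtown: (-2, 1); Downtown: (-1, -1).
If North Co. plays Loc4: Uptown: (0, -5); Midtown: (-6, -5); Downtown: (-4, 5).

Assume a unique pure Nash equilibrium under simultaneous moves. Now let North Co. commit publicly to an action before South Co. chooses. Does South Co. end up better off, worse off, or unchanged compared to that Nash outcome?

unchanged

Backward induction with North Co. moving first.
- Loc1: South Co. compares 5, -8, 3 and picks Uptown; North Co. would get -1.
- Loc2: South Co. compares -6, -9, 2 and picks Downtown; North Co. would get 3.
- Loc3: South Co. compares 6, 1, -1 and picks Uptown; North Co. would get 7.
- Loc4: South Co. compares -5, -5, 5 and picks Downtown; North Co. would get -4.
North Co.'s induced payoffs are -1, 3, 7, -4, so North Co. commits to Loc3. Subgame-perfect outcome: (Loc3, Uptown) with payoffs (7, 6).
Under simultaneous play:
North Co.'s best replies: Uptown→Loc3; Midtown→Loc1; Downtown→Loc1.
South Co.'s best replies: Loc1→Uptown; Loc2→Downtown; Loc3→Uptown; Loc4→Downtown.
Only (Loc3, Uptown) has each player best-responding; Nash payoffs (7, 6).
South Co. earns 6 sequentially versus 6 at the Nash outcome: unchanged.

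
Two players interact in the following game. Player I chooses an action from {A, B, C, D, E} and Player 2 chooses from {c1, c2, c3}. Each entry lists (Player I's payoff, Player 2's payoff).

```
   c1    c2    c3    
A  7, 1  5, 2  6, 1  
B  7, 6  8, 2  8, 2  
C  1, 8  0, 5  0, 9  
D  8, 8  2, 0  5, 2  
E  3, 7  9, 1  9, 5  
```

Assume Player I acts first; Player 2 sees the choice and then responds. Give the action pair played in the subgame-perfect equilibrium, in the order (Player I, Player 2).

Solve by backward induction (Player I leads).
- A: BR = c2, leader payoff 5.
- B: BR = c1, leader payoff 7.
- C: BR = c3, leader payoff 0.
- D: BR = c1, leader payoff 8.
- E: BR = c1, leader payoff 3.
Player I's induced payoffs are 5, 7, 0, 8, 3, so Player I commits to D. Subgame-perfect outcome: (D, c1) with payoffs (8, 8).

(D, c1)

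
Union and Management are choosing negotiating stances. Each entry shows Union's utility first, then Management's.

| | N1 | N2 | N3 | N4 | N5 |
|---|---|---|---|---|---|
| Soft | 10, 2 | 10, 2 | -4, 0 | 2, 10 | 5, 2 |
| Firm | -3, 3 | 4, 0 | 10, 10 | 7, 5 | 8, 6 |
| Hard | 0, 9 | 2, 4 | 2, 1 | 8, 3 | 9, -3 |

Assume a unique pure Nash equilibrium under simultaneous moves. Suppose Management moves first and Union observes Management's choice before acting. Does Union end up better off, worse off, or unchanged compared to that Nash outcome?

Solve by backward induction (Management leads).
- N1 → Union plays Soft (best of 10, -3, 0); Management gets 2.
- N2 → Union plays Soft (best of 10, 4, 2); Management gets 2.
- N3 → Union plays Firm (best of -4, 10, 2); Management gets 10.
- N4 → Union plays Hard (best of 2, 7, 8); Management gets 3.
- N5 → Union plays Hard (best of 5, 8, 9); Management gets -3.
Among 2, 2, 10, 3, -3, the best is 10 at N3. Subgame-perfect outcome: (Firm, N3) with payoffs (10, 10).
For the simultaneous game, intersect best replies.
Union's best replies: N1→Soft; N2→Soft; N3→Firm; N4→Hard; N5→Hard.
Management's best replies: Soft→N4; Firm→N3; Hard→N1.
The unique mutual best reply is (Firm, N3), giving (10, 10).
Union earns 10 sequentially versus 10 at the Nash outcome: unchanged.

unchanged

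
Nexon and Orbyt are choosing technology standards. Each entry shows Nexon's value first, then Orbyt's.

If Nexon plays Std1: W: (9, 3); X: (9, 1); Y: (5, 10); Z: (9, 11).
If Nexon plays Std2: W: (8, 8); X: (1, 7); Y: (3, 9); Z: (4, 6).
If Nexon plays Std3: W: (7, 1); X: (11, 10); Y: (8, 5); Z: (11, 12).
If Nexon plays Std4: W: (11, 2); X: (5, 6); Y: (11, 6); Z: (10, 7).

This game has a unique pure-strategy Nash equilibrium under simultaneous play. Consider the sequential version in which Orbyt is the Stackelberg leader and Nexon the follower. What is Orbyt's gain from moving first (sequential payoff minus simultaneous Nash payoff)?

0

Backward induction with Orbyt moving first.
- W → Nexon plays Std4 (best of 9, 8, 7, 11); Orbyt gets 2.
- X → Nexon plays Std3 (best of 9, 1, 11, 5); Orbyt gets 10.
- Y → Nexon plays Std4 (best of 5, 3, 8, 11); Orbyt gets 6.
- Z → Nexon plays Std3 (best of 9, 4, 11, 10); Orbyt gets 12.
Among 2, 10, 6, 12, the best is 12 at Z. Subgame-perfect outcome: (Std3, Z) with payoffs (11, 12).
Now find the simultaneous Nash equilibrium.
Nexon's best replies: W→Std4; X→Std3; Y→Std4; Z→Std3.
Orbyt's best replies: Std1→Z; Std2→Y; Std3→Z; Std4→Z.
Only (Std3, Z) has each player best-responding; Nash payoffs (11, 12).
Orbyt's commitment gain: 12 − 12 = 0.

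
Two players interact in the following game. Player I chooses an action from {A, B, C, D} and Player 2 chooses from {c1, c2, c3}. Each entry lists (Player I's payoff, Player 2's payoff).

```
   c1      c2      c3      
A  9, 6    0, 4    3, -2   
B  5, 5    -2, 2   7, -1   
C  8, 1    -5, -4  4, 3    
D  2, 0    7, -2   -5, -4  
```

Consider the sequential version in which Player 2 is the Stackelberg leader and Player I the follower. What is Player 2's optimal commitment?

c1

Player I best-responds to each possible Player 2 move:
- c1: BR = A, leader payoff 6.
- c2: BR = D, leader payoff -2.
- c3: BR = B, leader payoff -1.
Among 6, -2, -1, the best is 6 at c1. Subgame-perfect outcome: (A, c1) with payoffs (9, 6).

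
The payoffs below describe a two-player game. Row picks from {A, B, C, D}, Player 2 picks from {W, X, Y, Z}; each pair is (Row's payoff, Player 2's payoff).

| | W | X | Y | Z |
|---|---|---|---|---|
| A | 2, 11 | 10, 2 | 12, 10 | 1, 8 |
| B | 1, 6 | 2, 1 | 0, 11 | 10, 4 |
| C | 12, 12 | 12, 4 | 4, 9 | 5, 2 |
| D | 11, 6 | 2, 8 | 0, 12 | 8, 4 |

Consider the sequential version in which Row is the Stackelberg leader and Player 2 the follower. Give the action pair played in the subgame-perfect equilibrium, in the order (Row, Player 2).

Work backward from Player 2's decision.
- A → Player 2 plays W (best of 11, 2, 10, 8); Row gets 2.
- B → Player 2 plays Y (best of 6, 1, 11, 4); Row gets 0.
- C → Player 2 plays W (best of 12, 4, 9, 2); Row gets 12.
- D → Player 2 plays Y (best of 6, 8, 12, 4); Row gets 0.
Maximizing over 2, 0, 12, 0, Row chooses C. Subgame-perfect outcome: (C, W) with payoffs (12, 12).

(C, W)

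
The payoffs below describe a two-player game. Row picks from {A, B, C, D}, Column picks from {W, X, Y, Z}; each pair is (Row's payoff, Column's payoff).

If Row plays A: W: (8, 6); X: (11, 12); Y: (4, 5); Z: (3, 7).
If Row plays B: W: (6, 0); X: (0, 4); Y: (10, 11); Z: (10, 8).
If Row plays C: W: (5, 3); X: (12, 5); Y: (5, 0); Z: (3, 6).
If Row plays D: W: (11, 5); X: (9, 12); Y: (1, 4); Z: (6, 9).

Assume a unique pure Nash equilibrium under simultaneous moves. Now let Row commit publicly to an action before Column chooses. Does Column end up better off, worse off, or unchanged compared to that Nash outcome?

better off

Column best-responds to each possible Row move:
- A: BR = X, leader payoff 11.
- B: BR = Y, leader payoff 10.
- C: BR = Z, leader payoff 3.
- D: BR = X, leader payoff 9.
Row's induced payoffs are 11, 10, 3, 9, so Row commits to A. Subgame-perfect outcome: (A, X) with payoffs (11, 12).
Under simultaneous play:
Row's best replies: W→D; X→C; Y→B; Z→B.
Column's best replies: A→X; B→Y; C→Z; D→X.
Only (B, Y) has each player best-responding; Nash payoffs (10, 11).
Column earns 12 sequentially versus 11 at the Nash outcome: better off.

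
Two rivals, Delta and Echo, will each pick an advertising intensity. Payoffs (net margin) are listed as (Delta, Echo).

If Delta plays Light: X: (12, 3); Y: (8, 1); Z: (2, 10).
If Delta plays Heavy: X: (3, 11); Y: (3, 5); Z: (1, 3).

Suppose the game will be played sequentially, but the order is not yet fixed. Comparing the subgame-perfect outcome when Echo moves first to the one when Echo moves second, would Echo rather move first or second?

second

If Delta leads: Echo's best replies are Light→Z, Heavy→X; Delta's induced payoffs 2, 3; outcome (Heavy, X), payoffs (3, 11).
If Echo leads: Delta's best replies are X→Light, Y→Light, Z→Light; Echo's induced payoffs 3, 1, 10; outcome (Light, Z), payoffs (2, 10).
Echo gets 10 moving first and 11 moving second, so Echo prefers to move second.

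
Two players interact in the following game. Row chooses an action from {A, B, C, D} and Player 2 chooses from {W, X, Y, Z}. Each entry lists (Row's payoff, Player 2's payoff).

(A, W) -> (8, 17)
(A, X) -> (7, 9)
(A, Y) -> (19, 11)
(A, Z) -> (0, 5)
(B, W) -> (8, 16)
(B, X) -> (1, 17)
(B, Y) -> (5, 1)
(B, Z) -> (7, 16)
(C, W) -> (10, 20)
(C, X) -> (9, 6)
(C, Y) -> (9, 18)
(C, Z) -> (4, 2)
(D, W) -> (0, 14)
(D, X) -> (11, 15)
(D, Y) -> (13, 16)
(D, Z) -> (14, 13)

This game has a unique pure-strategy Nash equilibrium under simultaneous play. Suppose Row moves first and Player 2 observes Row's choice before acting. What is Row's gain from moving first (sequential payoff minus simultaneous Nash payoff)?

Backward induction with Row moving first.
- A: Player 2 compares 17, 9, 11, 5 and picks W; Row would get 8.
- B: Player 2 compares 16, 17, 1, 16 and picks X; Row would get 1.
- C: Player 2 compares 20, 6, 18, 2 and picks W; Row would get 10.
- D: Player 2 compares 14, 15, 16, 13 and picks Y; Row would get 13.
Row's induced payoffs are 8, 1, 10, 13, so Row commits to D. Subgame-perfect outcome: (D, Y) with payoffs (13, 16).
Now find the simultaneous Nash equilibrium.
Row's best replies: W→C; X→D; Y→A; Z→D.
Player 2's best replies: A→W; B→X; C→W; D→Y.
The unique mutual best reply is (C, W), giving (10, 20).
Row's commitment gain: 13 − 10 = 3.

3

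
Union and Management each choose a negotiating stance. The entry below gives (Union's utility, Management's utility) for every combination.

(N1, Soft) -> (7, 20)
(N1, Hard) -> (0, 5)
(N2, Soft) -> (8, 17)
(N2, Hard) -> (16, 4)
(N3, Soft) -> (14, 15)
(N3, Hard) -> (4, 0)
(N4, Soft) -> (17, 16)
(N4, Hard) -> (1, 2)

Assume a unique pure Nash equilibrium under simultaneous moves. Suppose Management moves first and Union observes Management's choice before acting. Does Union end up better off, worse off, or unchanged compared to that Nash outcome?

unchanged

Solve by backward induction (Management leads).
- Soft: BR = N4, leader payoff 16.
- Hard: BR = N2, leader payoff 4.
Management's induced payoffs are 16, 4, so Management commits to Soft. Subgame-perfect outcome: (N4, Soft) with payoffs (17, 16).
Under simultaneous play:
Union's best replies: Soft→N4; Hard→N2.
Management's best replies: N1→Soft; N2→Soft; N3→Soft; N4→Soft.
The unique mutual best reply is (N4, Soft), giving (17, 16).
Union earns 17 sequentially versus 17 at the Nash outcome: unchanged.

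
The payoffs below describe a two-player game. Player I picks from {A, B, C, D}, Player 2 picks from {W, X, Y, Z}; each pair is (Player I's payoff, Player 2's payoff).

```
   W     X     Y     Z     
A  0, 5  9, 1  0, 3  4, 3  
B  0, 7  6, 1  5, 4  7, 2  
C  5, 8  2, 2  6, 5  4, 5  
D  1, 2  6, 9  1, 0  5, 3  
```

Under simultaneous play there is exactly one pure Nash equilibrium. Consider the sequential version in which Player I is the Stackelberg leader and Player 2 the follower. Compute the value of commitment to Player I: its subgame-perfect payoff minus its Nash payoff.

Solve by backward induction (Player I leads).
- A: BR = W, leader payoff 0.
- B: BR = W, leader payoff 0.
- C: BR = W, leader payoff 5.
- D: BR = X, leader payoff 6.
Player I's induced payoffs are 0, 0, 5, 6, so Player I commits to D. Subgame-perfect outcome: (D, X) with payoffs (6, 9).
Now find the simultaneous Nash equilibrium.
Player I's best replies: W→C; X→A; Y→C; Z→B.
Player 2's best replies: A→W; B→W; C→W; D→X.
Only (C, W) has each player best-responding; Nash payoffs (5, 8).
Player I's commitment gain: 6 − 5 = 1.

1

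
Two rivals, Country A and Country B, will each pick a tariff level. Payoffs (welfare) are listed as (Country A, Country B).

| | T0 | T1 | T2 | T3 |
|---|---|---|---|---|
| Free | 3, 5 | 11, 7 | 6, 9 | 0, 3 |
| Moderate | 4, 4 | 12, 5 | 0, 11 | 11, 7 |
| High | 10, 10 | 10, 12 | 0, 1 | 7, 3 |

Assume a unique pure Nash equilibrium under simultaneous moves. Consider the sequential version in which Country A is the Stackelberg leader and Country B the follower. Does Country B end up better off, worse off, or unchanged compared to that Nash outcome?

better off

Solve by backward induction (Country A leads).
- Free: Country B compares 5, 7, 9, 3 and picks T2; Country A would get 6.
- Moderate: Country B compares 4, 5, 11, 7 and picks T2; Country A would get 0.
- High: Country B compares 10, 12, 1, 3 and picks T1; Country A would get 10.
Country A's induced payoffs are 6, 0, 10, so Country A commits to High. Subgame-perfect outcome: (High, T1) with payoffs (10, 12).
For the simultaneous game, intersect best replies.
Country A's best replies: T0→High; T1→Moderate; T2→Free; T3→Moderate.
Country B's best replies: Free→T2; Moderate→T2; High→T1.
The unique mutual best reply is (Free, T2), giving (6, 9).
Country B earns 12 sequentially versus 9 at the Nash outcome: better off.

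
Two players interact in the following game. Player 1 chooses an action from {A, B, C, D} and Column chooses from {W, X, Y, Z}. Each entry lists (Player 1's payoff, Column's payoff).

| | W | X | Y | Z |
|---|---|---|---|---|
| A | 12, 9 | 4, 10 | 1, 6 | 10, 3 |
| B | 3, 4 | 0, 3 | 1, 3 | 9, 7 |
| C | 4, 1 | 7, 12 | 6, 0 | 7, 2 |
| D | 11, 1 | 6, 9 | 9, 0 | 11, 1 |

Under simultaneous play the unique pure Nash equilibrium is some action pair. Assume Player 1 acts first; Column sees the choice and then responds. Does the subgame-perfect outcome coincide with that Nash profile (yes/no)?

no

Column best-responds to each possible Player 1 move:
- A: Column compares 9, 10, 6, 3 and picks X; Player 1 would get 4.
- B: Column compares 4, 3, 3, 7 and picks Z; Player 1 would get 9.
- C: Column compares 1, 12, 0, 2 and picks X; Player 1 would get 7.
- D: Column compares 1, 9, 0, 1 and picks X; Player 1 would get 6.
Player 1's induced payoffs are 4, 9, 7, 6, so Player 1 commits to B. Subgame-perfect outcome: (B, Z) with payoffs (9, 7).
For the simultaneous game, intersect best replies.
Player 1's best replies: W→A; X→C; Y→D; Z→D.
Column's best replies: A→X; B→Z; C→X; D→X.
Only (C, X) has each player best-responding; Nash payoffs (7, 12).
Sequential outcome (B, Z) differs from the Nash profile (C, X).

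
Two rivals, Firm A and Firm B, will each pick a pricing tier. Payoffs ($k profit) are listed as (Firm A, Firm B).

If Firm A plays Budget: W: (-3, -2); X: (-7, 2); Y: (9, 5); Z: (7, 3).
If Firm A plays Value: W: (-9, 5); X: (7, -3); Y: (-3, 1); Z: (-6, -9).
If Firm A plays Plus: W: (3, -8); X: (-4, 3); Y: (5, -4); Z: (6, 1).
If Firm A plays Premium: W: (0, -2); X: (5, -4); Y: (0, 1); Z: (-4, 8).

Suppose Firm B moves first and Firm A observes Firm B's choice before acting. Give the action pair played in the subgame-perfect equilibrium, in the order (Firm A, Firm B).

(Budget, Y)

Backward induction with Firm B moving first.
- W → Firm A plays Plus (best of -3, -9, 3, 0); Firm B gets -8.
- X → Firm A plays Value (best of -7, 7, -4, 5); Firm B gets -3.
- Y → Firm A plays Budget (best of 9, -3, 5, 0); Firm B gets 5.
- Z → Firm A plays Budget (best of 7, -6, 6, -4); Firm B gets 3.
Among -8, -3, 5, 3, the best is 5 at Y. Subgame-perfect outcome: (Budget, Y) with payoffs (9, 5).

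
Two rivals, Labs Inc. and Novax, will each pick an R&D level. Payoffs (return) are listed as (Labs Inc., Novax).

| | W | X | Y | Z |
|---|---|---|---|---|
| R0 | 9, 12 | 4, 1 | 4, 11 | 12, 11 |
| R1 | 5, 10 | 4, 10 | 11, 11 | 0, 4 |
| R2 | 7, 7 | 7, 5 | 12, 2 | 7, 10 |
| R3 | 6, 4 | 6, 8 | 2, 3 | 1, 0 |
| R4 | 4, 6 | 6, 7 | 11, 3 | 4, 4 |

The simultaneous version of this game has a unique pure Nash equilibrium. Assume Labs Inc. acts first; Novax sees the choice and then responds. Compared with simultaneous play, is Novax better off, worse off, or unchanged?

worse off

Backward induction with Labs Inc. moving first.
- R0: BR = W, leader payoff 9.
- R1: BR = Y, leader payoff 11.
- R2: BR = Z, leader payoff 7.
- R3: BR = X, leader payoff 6.
- R4: BR = X, leader payoff 6.
Among 9, 11, 7, 6, 6, the best is 11 at R1. Subgame-perfect outcome: (R1, Y) with payoffs (11, 11).
Now find the simultaneous Nash equilibrium.
Labs Inc.'s best replies: W→R0; X→R2; Y→R2; Z→R0.
Novax's best replies: R0→W; R1→Y; R2→Z; R3→X; R4→X.
The unique mutual best reply is (R0, W), giving (9, 12).
Novax earns 11 sequentially versus 12 at the Nash outcome: worse off.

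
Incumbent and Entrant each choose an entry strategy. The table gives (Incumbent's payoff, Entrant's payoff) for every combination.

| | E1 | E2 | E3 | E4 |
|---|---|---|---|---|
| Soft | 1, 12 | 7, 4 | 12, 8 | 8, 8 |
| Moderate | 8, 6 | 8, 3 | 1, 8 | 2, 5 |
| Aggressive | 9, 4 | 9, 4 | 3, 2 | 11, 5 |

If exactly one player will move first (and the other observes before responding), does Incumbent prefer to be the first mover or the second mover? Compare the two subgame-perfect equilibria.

If Incumbent leads: Entrant's best replies are Soft→E1, Moderate→E3, Aggressive→E4; Incumbent's induced payoffs 1, 1, 11; outcome (Aggressive, E4), payoffs (11, 5).
If Entrant leads: Incumbent's best replies are E1→Aggressive, E2→Aggressive, E3→Soft, E4→Aggressive; Entrant's induced payoffs 4, 4, 8, 5; outcome (Soft, E3), payoffs (12, 8).
Incumbent gets 11 moving first and 12 moving second, so Incumbent prefers to move second.

second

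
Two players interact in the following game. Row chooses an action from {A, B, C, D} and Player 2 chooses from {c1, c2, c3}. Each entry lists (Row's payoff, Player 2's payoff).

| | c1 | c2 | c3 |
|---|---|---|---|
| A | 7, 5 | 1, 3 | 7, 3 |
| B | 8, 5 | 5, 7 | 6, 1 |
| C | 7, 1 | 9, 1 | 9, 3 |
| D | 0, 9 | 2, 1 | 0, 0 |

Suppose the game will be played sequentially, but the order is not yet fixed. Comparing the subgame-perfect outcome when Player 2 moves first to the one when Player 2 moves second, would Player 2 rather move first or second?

If Row leads: Player 2's best replies are A→c1, B→c2, C→c3, D→c1; Row's induced payoffs 7, 5, 9, 0; outcome (C, c3), payoffs (9, 3).
If Player 2 leads: Row's best replies are c1→B, c2→C, c3→C; Player 2's induced payoffs 5, 1, 3; outcome (B, c1), payoffs (8, 5).
Player 2 gets 5 moving first and 3 moving second, so Player 2 prefers to move first.

first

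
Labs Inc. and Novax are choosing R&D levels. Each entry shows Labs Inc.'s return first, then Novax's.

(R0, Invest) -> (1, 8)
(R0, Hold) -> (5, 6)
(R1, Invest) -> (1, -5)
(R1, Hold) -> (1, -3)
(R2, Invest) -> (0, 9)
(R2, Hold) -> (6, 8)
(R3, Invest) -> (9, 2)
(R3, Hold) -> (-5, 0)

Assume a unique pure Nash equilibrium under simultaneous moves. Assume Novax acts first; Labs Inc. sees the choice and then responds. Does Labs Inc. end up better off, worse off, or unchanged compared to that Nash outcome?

Work backward from Labs Inc.'s decision.
- Invest: BR = R3, leader payoff 2.
- Hold: BR = R2, leader payoff 8.
Among 2, 8, the best is 8 at Hold. Subgame-perfect outcome: (R2, Hold) with payoffs (6, 8).
For the simultaneous game, intersect best replies.
Labs Inc.'s best replies: Invest→R3; Hold→R2.
Novax's best replies: R0→Invest; R1→Hold; R2→Invest; R3→Invest.
Only (R3, Invest) has each player best-responding; Nash payoffs (9, 2).
Labs Inc. earns 6 sequentially versus 9 at the Nash outcome: worse off.

worse off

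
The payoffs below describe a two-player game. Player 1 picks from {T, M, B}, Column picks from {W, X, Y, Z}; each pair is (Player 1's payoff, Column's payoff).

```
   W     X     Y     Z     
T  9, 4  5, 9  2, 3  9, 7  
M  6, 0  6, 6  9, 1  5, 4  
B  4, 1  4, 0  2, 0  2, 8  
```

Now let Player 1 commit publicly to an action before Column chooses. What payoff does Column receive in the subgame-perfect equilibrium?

6

Solve by backward induction (Player 1 leads).
- T → Column plays X (best of 4, 9, 3, 7); Player 1 gets 5.
- M → Column plays X (best of 0, 6, 1, 4); Player 1 gets 6.
- B → Column plays Z (best of 1, 0, 0, 8); Player 1 gets 2.
Among 5, 6, 2, the best is 6 at M. Subgame-perfect outcome: (M, X) with payoffs (6, 6).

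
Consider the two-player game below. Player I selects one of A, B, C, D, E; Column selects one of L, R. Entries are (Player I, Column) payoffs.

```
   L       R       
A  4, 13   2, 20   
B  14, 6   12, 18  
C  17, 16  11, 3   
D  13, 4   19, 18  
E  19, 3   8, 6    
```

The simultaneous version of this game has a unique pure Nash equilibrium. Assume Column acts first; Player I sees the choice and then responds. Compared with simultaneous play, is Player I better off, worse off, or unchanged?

unchanged

Backward induction with Column moving first.
- L: BR = E, leader payoff 3.
- R: BR = D, leader payoff 18.
Among 3, 18, the best is 18 at R. Subgame-perfect outcome: (D, R) with payoffs (19, 18).
For the simultaneous game, intersect best replies.
Player I's best replies: L→E; R→D.
Column's best replies: A→R; B→R; C→L; D→R; E→R.
Only (D, R) has each player best-responding; Nash payoffs (19, 18).
Player I earns 19 sequentially versus 19 at the Nash outcome: unchanged.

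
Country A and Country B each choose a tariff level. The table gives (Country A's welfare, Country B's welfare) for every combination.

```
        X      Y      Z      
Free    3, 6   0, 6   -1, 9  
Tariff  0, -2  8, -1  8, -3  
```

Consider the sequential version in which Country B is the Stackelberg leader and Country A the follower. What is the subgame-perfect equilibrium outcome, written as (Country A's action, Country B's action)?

(Free, X)

Work backward from Country A's decision.
- X → Country A plays Free (best of 3, 0); Country B gets 6.
- Y → Country A plays Tariff (best of 0, 8); Country B gets -1.
- Z → Country A plays Tariff (best of -1, 8); Country B gets -3.
Country B's induced payoffs are 6, -1, -3, so Country B commits to X. Subgame-perfect outcome: (Free, X) with payoffs (3, 6).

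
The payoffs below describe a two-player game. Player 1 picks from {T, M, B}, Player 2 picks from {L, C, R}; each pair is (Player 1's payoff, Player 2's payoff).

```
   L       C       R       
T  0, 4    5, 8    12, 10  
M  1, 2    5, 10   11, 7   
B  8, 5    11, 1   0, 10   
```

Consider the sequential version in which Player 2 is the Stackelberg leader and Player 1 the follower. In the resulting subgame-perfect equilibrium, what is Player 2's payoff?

Backward induction with Player 2 moving first.
- L → Player 1 plays B (best of 0, 1, 8); Player 2 gets 5.
- C → Player 1 plays B (best of 5, 5, 11); Player 2 gets 1.
- R → Player 1 plays T (best of 12, 11, 0); Player 2 gets 10.
Maximizing over 5, 1, 10, Player 2 chooses R. Subgame-perfect outcome: (T, R) with payoffs (12, 10).

10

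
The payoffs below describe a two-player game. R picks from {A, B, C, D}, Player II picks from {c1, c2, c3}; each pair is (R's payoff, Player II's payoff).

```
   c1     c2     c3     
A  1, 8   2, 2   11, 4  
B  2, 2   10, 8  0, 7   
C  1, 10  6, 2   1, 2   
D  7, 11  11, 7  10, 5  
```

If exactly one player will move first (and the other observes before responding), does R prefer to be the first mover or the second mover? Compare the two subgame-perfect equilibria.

If R leads: Player II's best replies are A→c1, B→c2, C→c1, D→c1; R's induced payoffs 1, 10, 1, 7; outcome (B, c2), payoffs (10, 8).
If Player II leads: R's best replies are c1→D, c2→D, c3→A; Player II's induced payoffs 11, 7, 4; outcome (D, c1), payoffs (7, 11).
R gets 10 moving first and 7 moving second, so R prefers to move first.

first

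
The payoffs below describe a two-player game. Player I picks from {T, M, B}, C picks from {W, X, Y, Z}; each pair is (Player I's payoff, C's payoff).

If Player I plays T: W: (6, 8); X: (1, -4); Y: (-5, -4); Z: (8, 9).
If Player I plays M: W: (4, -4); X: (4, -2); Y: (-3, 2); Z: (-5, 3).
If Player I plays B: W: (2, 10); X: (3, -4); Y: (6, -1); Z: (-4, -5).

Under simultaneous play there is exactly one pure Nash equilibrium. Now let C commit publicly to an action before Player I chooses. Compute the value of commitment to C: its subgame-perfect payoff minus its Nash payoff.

0

Player I best-responds to each possible C move:
- W: BR = T, leader payoff 8.
- X: BR = M, leader payoff -2.
- Y: BR = B, leader payoff -1.
- Z: BR = T, leader payoff 9.
Among 8, -2, -1, 9, the best is 9 at Z. Subgame-perfect outcome: (T, Z) with payoffs (8, 9).
Under simultaneous play:
Player I's best replies: W→T; X→M; Y→B; Z→T.
C's best replies: T→Z; M→Z; B→W.
Only (T, Z) has each player best-responding; Nash payoffs (8, 9).
C's commitment gain: 9 − 9 = 0.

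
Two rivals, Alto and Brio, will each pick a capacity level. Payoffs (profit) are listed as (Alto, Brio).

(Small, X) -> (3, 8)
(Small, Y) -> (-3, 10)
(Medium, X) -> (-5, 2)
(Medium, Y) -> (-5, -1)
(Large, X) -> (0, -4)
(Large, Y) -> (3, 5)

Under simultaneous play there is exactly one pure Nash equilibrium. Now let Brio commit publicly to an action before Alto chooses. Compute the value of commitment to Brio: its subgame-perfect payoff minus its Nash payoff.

Work backward from Alto's decision.
- X → Alto plays Small (best of 3, -5, 0); Brio gets 8.
- Y → Alto plays Large (best of -3, -5, 3); Brio gets 5.
Maximizing over 8, 5, Brio chooses X. Subgame-perfect outcome: (Small, X) with payoffs (3, 8).
Under simultaneous play:
Alto's best replies: X→Small; Y→Large.
Brio's best replies: Small→Y; Medium→X; Large→Y.
Only (Large, Y) has each player best-responding; Nash payoffs (3, 5).
Brio's commitment gain: 8 − 5 = 3.

3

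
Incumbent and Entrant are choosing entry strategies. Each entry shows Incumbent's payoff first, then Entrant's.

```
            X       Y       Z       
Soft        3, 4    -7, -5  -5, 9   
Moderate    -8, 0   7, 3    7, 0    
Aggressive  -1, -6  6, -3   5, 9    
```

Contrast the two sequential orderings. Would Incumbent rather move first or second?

first

If Incumbent leads: Entrant's best replies are Soft→Z, Moderate→Y, Aggressive→Z; Incumbent's induced payoffs -5, 7, 5; outcome (Moderate, Y), payoffs (7, 3).
If Entrant leads: Incumbent's best replies are X→Soft, Y→Moderate, Z→Moderate; Entrant's induced payoffs 4, 3, 0; outcome (Soft, X), payoffs (3, 4).
Incumbent gets 7 moving first and 3 moving second, so Incumbent prefers to move first.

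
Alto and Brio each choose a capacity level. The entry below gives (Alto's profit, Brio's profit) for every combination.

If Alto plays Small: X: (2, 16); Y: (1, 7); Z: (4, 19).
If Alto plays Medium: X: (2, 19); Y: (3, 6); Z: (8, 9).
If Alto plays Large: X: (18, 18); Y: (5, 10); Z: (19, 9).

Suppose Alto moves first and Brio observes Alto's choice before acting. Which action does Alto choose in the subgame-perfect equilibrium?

Backward induction with Alto moving first.
- Small: BR = Z, leader payoff 4.
- Medium: BR = X, leader payoff 2.
- Large: BR = X, leader payoff 18.
Among 4, 2, 18, the best is 18 at Large. Subgame-perfect outcome: (Large, X) with payoffs (18, 18).

Large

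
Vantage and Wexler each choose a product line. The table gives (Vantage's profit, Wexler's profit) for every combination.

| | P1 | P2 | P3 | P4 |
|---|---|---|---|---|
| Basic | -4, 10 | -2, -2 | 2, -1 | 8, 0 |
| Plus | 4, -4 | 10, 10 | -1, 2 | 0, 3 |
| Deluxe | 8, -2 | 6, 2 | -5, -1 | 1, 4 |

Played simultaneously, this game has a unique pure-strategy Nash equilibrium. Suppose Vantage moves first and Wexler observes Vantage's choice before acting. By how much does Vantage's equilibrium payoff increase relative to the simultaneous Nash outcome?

0

Wexler best-responds to each possible Vantage move:
- Basic → Wexler plays P1 (best of 10, -2, -1, 0); Vantage gets -4.
- Plus → Wexler plays P2 (best of -4, 10, 2, 3); Vantage gets 10.
- Deluxe → Wexler plays P4 (best of -2, 2, -1, 4); Vantage gets 1.
Maximizing over -4, 10, 1, Vantage chooses Plus. Subgame-perfect outcome: (Plus, P2) with payoffs (10, 10).
For the simultaneous game, intersect best replies.
Vantage's best replies: P1→Deluxe; P2→Plus; P3→Basic; P4→Basic.
Wexler's best replies: Basic→P1; Plus→P2; Deluxe→P4.
The unique mutual best reply is (Plus, P2), giving (10, 10).
Vantage's commitment gain: 10 − 10 = 0.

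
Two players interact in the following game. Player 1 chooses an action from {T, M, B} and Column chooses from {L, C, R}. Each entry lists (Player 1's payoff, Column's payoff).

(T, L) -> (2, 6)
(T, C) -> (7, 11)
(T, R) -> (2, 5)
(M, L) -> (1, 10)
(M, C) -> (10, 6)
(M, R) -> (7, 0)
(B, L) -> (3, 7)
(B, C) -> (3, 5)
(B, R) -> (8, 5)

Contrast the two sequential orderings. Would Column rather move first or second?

If Player 1 leads: Column's best replies are T→C, M→L, B→L; Player 1's induced payoffs 7, 1, 3; outcome (T, C), payoffs (7, 11).
If Column leads: Player 1's best replies are L→B, C→M, R→B; Column's induced payoffs 7, 6, 5; outcome (B, L), payoffs (3, 7).
Column gets 7 moving first and 11 moving second, so Column prefers to move second.

second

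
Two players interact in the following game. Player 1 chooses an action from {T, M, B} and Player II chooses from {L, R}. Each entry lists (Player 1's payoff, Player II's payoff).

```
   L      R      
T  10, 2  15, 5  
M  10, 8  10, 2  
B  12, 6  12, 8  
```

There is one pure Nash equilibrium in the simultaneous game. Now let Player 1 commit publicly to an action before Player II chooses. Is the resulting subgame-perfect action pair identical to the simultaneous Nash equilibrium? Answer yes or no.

Solve by backward induction (Player 1 leads).
- T: Player II compares 2, 5 and picks R; Player 1 would get 15.
- M: Player II compares 8, 2 and picks L; Player 1 would get 10.
- B: Player II compares 6, 8 and picks R; Player 1 would get 12.
Maximizing over 15, 10, 12, Player 1 chooses T. Subgame-perfect outcome: (T, R) with payoffs (15, 5).
Now find the simultaneous Nash equilibrium.
Player 1's best replies: L→B; R→T.
Player II's best replies: T→R; M→L; B→R.
The unique mutual best reply is (T, R), giving (15, 5).
Sequential outcome (T, R) coincides with the Nash profile (T, R).

yes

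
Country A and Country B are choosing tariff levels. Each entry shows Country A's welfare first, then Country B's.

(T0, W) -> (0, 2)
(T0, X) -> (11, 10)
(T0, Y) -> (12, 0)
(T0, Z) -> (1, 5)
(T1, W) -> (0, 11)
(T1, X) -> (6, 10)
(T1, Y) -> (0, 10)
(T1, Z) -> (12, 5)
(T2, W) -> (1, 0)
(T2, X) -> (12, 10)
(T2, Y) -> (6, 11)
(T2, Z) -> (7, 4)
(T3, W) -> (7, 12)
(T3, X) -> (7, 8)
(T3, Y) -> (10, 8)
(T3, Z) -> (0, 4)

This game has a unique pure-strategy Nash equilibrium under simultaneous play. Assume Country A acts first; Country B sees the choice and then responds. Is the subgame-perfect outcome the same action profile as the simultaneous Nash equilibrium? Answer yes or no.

no

Backward induction with Country A moving first.
- T0: Country B compares 2, 10, 0, 5 and picks X; Country A would get 11.
- T1: Country B compares 11, 10, 10, 5 and picks W; Country A would get 0.
- T2: Country B compares 0, 10, 11, 4 and picks Y; Country A would get 6.
- T3: Country B compares 12, 8, 8, 4 and picks W; Country A would get 7.
Among 11, 0, 6, 7, the best is 11 at T0. Subgame-perfect outcome: (T0, X) with payoffs (11, 10).
Now find the simultaneous Nash equilibrium.
Country A's best replies: W→T3; X→T2; Y→T0; Z→T1.
Country B's best replies: T0→X; T1→W; T2→Y; T3→W.
The unique mutual best reply is (T3, W), giving (7, 12).
Sequential outcome (T0, X) differs from the Nash profile (T3, W).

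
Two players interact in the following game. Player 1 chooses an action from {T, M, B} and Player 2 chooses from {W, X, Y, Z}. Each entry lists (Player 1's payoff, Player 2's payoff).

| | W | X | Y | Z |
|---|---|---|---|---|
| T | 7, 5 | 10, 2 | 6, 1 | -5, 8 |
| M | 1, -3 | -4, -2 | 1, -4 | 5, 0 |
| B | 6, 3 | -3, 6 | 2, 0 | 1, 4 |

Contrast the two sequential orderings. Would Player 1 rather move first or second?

second

If Player 1 leads: Player 2's best replies are T→Z, M→Z, B→X; Player 1's induced payoffs -5, 5, -3; outcome (M, Z), payoffs (5, 0).
If Player 2 leads: Player 1's best replies are W→T, X→T, Y→T, Z→M; Player 2's induced payoffs 5, 2, 1, 0; outcome (T, W), payoffs (7, 5).
Player 1 gets 5 moving first and 7 moving second, so Player 1 prefers to move second.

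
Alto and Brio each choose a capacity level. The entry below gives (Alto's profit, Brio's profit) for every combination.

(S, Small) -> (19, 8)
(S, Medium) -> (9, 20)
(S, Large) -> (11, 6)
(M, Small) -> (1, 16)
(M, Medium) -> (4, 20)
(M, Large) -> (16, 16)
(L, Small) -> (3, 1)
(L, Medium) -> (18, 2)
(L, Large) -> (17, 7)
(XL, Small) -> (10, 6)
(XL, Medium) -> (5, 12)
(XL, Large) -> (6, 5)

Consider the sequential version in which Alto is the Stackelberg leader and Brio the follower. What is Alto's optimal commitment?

L

Solve by backward induction (Alto leads).
- S: Brio compares 8, 20, 6 and picks Medium; Alto would get 9.
- M: Brio compares 16, 20, 16 and picks Medium; Alto would get 4.
- L: Brio compares 1, 2, 7 and picks Large; Alto would get 17.
- XL: Brio compares 6, 12, 5 and picks Medium; Alto would get 5.
Among 9, 4, 17, 5, the best is 17 at L. Subgame-perfect outcome: (L, Large) with payoffs (17, 7).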